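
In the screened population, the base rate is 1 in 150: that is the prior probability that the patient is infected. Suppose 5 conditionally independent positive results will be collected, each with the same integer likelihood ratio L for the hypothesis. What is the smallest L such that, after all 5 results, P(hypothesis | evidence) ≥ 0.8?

Prior odds = (1/150)/(149/150) = 1/149.
Target odds = 0.8/0.2 = 4.
Need L⁵ ≥ 4 ÷ (1/149) = 596.
3⁵ = 243 < 596 ≤ 1024 = 4⁵, so L = 4.

4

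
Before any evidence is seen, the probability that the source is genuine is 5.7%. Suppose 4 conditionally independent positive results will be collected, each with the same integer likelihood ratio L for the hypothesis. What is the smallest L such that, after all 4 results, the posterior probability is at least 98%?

6

Prior odds = 0.057/0.943 = 57/943.
Target odds = 0.98/0.02 = 49.
Need L⁴ ≥ 49 ÷ (57/943) = 46207/57.
5⁴ = 625 < 46207/57 ≤ 1296 = 6⁴, so L = 6.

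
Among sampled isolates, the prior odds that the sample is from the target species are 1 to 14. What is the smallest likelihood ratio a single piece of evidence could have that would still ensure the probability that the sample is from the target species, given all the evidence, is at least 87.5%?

Prior odds = 1/14.
Target odds = 0.875/0.125 = 7.
Required Bayes factor = 7 ÷ (1/14) = 98.

98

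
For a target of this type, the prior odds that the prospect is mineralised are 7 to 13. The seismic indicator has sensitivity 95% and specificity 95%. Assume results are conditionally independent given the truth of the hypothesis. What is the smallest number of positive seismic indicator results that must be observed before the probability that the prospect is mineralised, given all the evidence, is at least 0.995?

3

Prior odds = 7/13.
False-positive rate = 1 − 0.95 = 0.05; likelihood ratio of a positive = 0.95/0.05 = 19.
Target posterior odds = 0.995/0.005 = 199.
Need (7/13) × 19ⁿ ≥ 199, i.e. 19ⁿ ≥ 2587/7.
19² = 361 falls short of 2587/7 but 19³ = 6859 reaches it, so n = 3.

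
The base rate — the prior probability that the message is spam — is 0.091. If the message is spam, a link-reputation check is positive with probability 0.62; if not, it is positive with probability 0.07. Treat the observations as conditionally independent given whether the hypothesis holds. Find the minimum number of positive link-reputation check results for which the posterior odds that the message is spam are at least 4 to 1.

Prior odds: 0.091 ÷ 0.909 = 91/909.
Likelihood ratio of a positive = 0.62/0.07 = 62/7.
Target odds = 4.
Need (91/909) × (62/7)ⁿ ≥ 4, i.e. (62/7)ⁿ ≥ 3636/91.
(62/7)¹ = 62/7 falls short of 3636/91 but (62/7)² = 3844/49 reaches it, so n = 2.

2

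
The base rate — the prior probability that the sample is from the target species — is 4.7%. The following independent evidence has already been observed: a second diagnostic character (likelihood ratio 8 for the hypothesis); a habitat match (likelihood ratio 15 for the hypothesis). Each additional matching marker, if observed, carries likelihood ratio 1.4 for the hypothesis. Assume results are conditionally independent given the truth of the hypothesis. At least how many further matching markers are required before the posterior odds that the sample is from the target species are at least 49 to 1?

7

Prior odds = 0.047/0.953 = 47/953.
Combined Bayes factor of the evidence already in hand = 8 × 15 = 120.
Odds after that evidence = (47/953) × 120 = 5640/953.
Target odds = 49.
Need 1.4ⁿ ≥ 49 ÷ (5640/953) = 46697/5640.
1.4⁶ = 117649/15625 falls short of 46697/5640 but 1.4⁷ = 823543/78125 reaches it, so n = 7.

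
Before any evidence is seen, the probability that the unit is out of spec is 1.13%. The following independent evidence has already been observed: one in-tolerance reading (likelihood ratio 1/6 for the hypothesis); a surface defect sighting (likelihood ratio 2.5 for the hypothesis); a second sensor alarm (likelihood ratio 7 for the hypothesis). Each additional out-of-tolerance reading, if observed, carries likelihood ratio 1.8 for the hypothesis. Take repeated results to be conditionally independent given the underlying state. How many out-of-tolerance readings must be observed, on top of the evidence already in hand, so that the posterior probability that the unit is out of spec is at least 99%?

14

Prior odds = 0.0113/0.9887 = 113/9887.
Combined Bayes factor of the evidence already in hand = (1/6) × 2.5 × 7 = 35/12.
Odds after that evidence = (113/9887) × 35/12 = 3955/118644.
Target odds = 0.99/0.01 = 99.
Need 1.8ⁿ ≥ 99 ÷ (3955/118644) = 11745756/3955.
1.8¹³ ≈2082.3 falls short of 11745756/3955 but 1.8¹⁴ ≈3748.13 reaches it, so n = 14.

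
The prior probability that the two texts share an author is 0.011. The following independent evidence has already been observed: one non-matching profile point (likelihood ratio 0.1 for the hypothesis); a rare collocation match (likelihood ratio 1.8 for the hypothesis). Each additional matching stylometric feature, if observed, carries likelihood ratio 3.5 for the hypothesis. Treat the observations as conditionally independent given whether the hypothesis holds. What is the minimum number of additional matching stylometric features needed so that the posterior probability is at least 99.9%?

11

Prior odds = 0.011/0.989 = 11/989.
Combined Bayes factor of the evidence already in hand = 0.1 × 1.8 = 0.18.
Odds after that evidence = (11/989) × 0.18 = 99/49450.
Target odds = 0.999/0.001 = 999.
Need 3.5ⁿ ≥ 999 ÷ (99/49450) = 5488950/11.
3.5¹⁰ = 282475249/1024 falls short of 5488950/11 but 3.5¹¹ ≈965492 reaches it, so n = 11.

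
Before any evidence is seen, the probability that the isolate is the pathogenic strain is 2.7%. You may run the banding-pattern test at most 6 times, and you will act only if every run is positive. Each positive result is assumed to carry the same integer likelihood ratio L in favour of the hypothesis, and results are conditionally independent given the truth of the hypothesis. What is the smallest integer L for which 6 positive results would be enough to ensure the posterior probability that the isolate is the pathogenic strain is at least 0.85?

Prior odds = 0.027/0.973 = 27/973.
Target odds = 0.85/0.15 = 17/3.
Need L⁶ ≥ 17/3 ÷ (27/973) = 16541/81.
2⁶ = 64 < 16541/81 ≤ 729 = 3⁶, so L = 3.

3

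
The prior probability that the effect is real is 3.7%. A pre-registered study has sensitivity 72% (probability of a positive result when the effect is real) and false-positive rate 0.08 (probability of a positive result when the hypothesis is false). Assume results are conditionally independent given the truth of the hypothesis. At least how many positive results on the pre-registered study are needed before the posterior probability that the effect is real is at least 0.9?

3

Prior odds: 0.037 ÷ 0.963 = 37/963.
Likelihood ratio of a positive result = 0.72/0.08 = 9.
Target odds: 0.9 ÷ 0.1 = 9.
Need (37/963) × 9ⁿ ≥ 9, i.e. 9ⁿ ≥ 8667/37.
9² = 81 falls short of 8667/37 but 9³ = 729 reaches it, so n = 3.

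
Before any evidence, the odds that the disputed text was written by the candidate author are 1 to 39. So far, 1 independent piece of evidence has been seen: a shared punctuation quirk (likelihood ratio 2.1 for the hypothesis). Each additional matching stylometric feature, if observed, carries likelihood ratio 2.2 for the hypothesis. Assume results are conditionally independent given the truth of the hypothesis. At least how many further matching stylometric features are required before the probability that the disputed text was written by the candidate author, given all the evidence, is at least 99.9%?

Prior odds = 1/39.
Bayes factor of the evidence already in hand = 2.1.
Odds after that evidence = (1/39) × 2.1 = 7/130.
Target odds = 0.999/0.001 = 999.
Need 2.2ⁿ ≥ 999 ÷ (7/130) = 129870/7.
2.2¹² ≈12855 falls short of 129870/7 but 2.2¹³ ≈28281 reaches it, so n = 13.

13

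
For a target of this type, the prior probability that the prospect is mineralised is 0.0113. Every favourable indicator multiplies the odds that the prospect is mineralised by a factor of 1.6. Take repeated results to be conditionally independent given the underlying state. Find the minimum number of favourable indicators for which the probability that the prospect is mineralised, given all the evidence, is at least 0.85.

Prior odds: 0.0113 ÷ 0.9887 = 113/9887.
Likelihood ratio per favourable indicator = 1.6.
Target posterior odds = 0.85/0.15 = 17/3.
Need (113/9887) × 1.6ⁿ ≥ 17/3, i.e. 1.6ⁿ ≥ 168079/339.
1.6¹³ ≈450.36 falls short of 168079/339 but 1.6¹⁴ ≈720.576 reaches it, so n = 14.

14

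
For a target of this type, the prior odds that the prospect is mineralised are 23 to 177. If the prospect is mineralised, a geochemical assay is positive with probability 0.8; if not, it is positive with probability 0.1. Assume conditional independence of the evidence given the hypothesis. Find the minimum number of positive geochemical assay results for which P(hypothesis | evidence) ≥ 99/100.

Prior odds = 23/177.
Likelihood ratio of a positive = 0.8/0.1 = 8.
Target odds: 0.99 ÷ 0.01 = 99.
Need (23/177) × 8ⁿ ≥ 99, i.e. 8ⁿ ≥ 17523/23.
8³ = 512 falls short of 17523/23 but 8⁴ = 4096 reaches it, so n = 4.

4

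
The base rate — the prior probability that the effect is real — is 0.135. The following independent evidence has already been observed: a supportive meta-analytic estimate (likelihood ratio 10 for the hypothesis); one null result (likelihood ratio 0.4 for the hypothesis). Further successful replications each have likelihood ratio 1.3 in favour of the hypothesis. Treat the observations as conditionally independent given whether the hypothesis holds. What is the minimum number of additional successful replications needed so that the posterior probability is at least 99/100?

Prior odds = 0.135/0.865 = 27/173.
Combined Bayes factor of the evidence already in hand = 10 × 0.4 = 4.
Odds after that evidence = (27/173) × 4 = 108/173.
Target odds = 0.99/0.01 = 99.
Need 1.3ⁿ ≥ 99 ÷ (108/173) = 1903/12.
1.3¹⁹ ≈146.192 falls short of 1903/12 but 1.3²⁰ ≈190.05 reaches it, so n = 20.

20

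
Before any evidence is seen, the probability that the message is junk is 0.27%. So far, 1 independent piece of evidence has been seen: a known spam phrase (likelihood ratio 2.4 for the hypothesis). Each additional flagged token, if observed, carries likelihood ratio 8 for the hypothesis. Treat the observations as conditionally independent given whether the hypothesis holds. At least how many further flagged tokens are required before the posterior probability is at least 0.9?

4

Prior odds = 0.0027/0.9973 = 27/9973.
Bayes factor of the evidence already in hand = 2.4.
Odds after that evidence = (27/9973) × 2.4 = 324/49865.
Target odds = 0.9/0.1 = 9.
Need 8ⁿ ≥ 9 ÷ (324/49865) = 49865/36.
8³ = 512 falls short of 49865/36 but 8⁴ = 4096 reaches it, so n = 4.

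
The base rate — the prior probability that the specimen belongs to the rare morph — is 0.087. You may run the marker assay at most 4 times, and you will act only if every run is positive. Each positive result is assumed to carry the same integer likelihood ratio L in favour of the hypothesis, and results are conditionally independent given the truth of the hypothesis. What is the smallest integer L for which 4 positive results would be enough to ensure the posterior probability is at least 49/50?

Prior odds = 0.087/0.913 = 87/913.
Target odds = 0.98/0.02 = 49.
Need L⁴ ≥ 49 ÷ (87/913) = 44737/87.
4⁴ = 256 < 44737/87 ≤ 625 = 5⁴, so L = 5.

5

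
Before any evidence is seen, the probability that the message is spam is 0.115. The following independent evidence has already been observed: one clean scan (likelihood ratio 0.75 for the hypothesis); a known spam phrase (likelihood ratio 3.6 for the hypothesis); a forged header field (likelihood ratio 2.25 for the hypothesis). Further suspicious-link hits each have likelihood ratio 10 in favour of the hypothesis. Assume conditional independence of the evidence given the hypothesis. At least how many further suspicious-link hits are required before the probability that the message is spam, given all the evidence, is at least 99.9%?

Prior odds = 0.115/0.885 = 23/177.
Combined Bayes factor of the evidence already in hand = 0.75 × 3.6 × 2.25 = 6.075.
Odds after that evidence = (23/177) × 6.075 = 1863/2360.
Target odds = 0.999/0.001 = 999.
Need 10ⁿ ≥ 999 ÷ (1863/2360) = 87320/69.
10³ = 1000 falls short of 87320/69 but 10⁴ = 10000 reaches it, so n = 4.

4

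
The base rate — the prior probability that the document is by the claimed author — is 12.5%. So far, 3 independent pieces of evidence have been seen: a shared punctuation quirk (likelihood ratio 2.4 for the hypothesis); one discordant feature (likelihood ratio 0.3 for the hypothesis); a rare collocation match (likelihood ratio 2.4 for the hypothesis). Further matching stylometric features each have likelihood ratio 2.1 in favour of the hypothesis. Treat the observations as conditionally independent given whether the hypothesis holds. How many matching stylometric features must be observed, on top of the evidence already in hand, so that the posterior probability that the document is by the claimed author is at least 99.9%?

12

Prior odds = 0.125/0.875 = 1/7.
Combined Bayes factor of the evidence already in hand = 2.4 × 0.3 × 2.4 = 1.728.
Odds after that evidence = (1/7) × 1.728 = 216/875.
Target odds = 0.999/0.001 = 999.
Need 2.1ⁿ ≥ 999 ÷ (216/875) = 4046.875.
2.1¹¹ ≈3502.78 falls short of 4046.875 but 2.1¹² ≈7355.83 reaches it, so n = 12.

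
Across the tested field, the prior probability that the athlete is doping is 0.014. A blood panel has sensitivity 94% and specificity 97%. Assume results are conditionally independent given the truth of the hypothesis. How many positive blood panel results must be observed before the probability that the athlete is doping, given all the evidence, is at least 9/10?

Prior odds = 0.014/0.986 = 7/493.
False-positive rate = 1 − 0.97 = 0.03; likelihood ratio of a positive = 0.94/0.03 = 94/3.
Target posterior odds = 0.9/0.1 = 9.
Need (7/493) × (94/3)ⁿ ≥ 9, i.e. (94/3)ⁿ ≥ 4437/7.
(94/3)¹ = 94/3 falls short of 4437/7 but (94/3)² = 8836/9 reaches it, so n = 2.

2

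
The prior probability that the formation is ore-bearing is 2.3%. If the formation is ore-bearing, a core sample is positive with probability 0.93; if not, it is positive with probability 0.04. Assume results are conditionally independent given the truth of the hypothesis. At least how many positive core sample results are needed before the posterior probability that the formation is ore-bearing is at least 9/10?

2

Prior odds: 0.023 ÷ 0.977 = 23/977.
Likelihood ratio of a positive = 0.93/0.04 = 23.25.
Target posterior odds = 0.9/0.1 = 9.
Require 23.25ⁿ ≥ 9 ÷ (23/977) = 8793/23.
23.25¹ = 23.25 falls short of 8793/23 but 23.25² = 540.5625 reaches it, so n = 2.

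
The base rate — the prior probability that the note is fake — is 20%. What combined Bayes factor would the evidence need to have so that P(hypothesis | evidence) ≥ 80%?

Prior odds = 0.2/0.8 = 0.25.
Target odds = 0.8/0.2 = 4.
Required Bayes factor = 4 ÷ 0.25 = 16.

16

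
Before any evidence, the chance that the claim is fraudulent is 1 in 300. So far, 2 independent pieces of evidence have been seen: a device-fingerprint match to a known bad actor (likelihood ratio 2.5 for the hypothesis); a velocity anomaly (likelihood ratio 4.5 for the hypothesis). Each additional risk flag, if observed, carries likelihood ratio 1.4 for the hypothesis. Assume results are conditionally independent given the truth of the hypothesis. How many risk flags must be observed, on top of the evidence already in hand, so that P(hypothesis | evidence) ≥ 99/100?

24

Prior odds = (1/300)/(299/300) = 1/299.
Combined Bayes factor of the evidence already in hand = 2.5 × 4.5 = 11.25.
Odds after that evidence = (1/299) × 11.25 = 45/1196.
Target odds = 0.99/0.01 = 99.
Need 1.4ⁿ ≥ 99 ÷ (45/1196) = 2631.2.
1.4²³ ≈2295.86 falls short of 2631.2 but 1.4²⁴ ≈3214.2 reaches it, so n = 24.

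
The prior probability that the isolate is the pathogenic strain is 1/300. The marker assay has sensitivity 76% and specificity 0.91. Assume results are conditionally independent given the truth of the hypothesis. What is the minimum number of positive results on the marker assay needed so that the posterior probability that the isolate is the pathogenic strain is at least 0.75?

4

Prior odds: (1/300) ÷ (299/300) = 1/299.
False-positive rate = 1 − 0.91 = 0.09; likelihood ratio of a positive = 0.76/0.09 = 76/9.
Target posterior odds = 0.75/0.25 = 3.
Require (76/9)ⁿ ≥ 3 ÷ (1/299) = 897.
(76/9)³ = 438976/729 falls short of 897 but (76/9)⁴ = 33362176/6561 reaches it, so n = 4.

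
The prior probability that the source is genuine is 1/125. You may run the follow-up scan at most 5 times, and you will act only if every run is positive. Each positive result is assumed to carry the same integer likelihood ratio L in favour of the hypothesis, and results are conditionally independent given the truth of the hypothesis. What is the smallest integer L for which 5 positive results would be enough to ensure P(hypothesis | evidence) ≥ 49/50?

Prior odds = 0.008/0.992 = 1/124.
Target odds = 0.98/0.02 = 49.
Need L⁵ ≥ 49 ÷ (1/124) = 6076.
5⁵ = 3125 < 6076 ≤ 7776 = 6⁵, so L = 6.

6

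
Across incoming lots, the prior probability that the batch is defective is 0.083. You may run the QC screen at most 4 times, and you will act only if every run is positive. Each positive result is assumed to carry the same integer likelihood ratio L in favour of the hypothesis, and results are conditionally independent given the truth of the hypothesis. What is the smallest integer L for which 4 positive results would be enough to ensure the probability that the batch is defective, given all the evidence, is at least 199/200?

7

Prior odds = 0.083/0.917 = 83/917.
Target odds = 0.995/0.005 = 199.
Need L⁴ ≥ 199 ÷ (83/917) = 182483/83.
6⁴ = 1296 < 182483/83 ≤ 2401 = 7⁴, so L = 7.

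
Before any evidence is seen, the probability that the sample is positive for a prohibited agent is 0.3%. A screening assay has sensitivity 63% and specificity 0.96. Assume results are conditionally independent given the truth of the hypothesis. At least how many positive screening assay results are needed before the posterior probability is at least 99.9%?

5

Prior odds = 0.003/0.997 = 3/997.
False-positive rate = 1 − 0.96 = 0.04; likelihood ratio of a positive = 0.63/0.04 = 15.75.
Target odds: 0.999 ÷ 0.001 = 999.
Need (3/997) × 15.75ⁿ ≥ 999, i.e. 15.75ⁿ ≥ 332001.
15.75⁴ = 15752961/256 falls short of 332001 but 15.75⁵ = 992436543/1024 reaches it, so n = 5.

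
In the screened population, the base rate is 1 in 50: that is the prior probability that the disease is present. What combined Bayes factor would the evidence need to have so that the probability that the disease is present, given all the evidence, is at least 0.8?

Prior odds = 0.02/0.98 = 1/49.
Target odds = 0.8/0.2 = 4.
Required Bayes factor = 4 ÷ (1/49) = 196.

196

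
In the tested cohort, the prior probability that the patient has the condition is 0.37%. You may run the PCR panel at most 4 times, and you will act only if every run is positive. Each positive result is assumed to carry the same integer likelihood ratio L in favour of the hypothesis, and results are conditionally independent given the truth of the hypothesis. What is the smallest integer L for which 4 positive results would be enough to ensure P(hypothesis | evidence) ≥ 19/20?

9

Prior odds = 0.0037/0.9963 = 37/9963.
Target odds = 0.95/0.05 = 19.
Need L⁴ ≥ 19 ÷ (37/9963) = 189297/37.
8⁴ = 4096 < 189297/37 ≤ 6561 = 9⁴, so L = 9.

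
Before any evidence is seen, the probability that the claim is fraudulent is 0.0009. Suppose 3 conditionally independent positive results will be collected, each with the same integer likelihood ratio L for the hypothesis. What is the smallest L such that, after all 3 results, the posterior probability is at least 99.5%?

61

Prior odds = 0.0009/0.9991 = 9/9991.
Target odds = 0.995/0.005 = 199.
Need L³ ≥ 199 ÷ (9/9991) = 1988209/9.
60³ = 216000 < 1988209/9 ≤ 226981 = 61³, so L = 61.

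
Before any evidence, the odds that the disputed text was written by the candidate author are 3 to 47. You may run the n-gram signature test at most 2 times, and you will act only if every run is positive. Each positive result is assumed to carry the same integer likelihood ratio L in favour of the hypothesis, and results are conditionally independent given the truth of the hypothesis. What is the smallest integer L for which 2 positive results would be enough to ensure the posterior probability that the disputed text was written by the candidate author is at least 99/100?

Prior odds = 3/47.
Target odds = 0.99/0.01 = 99.
Need L² ≥ 99 ÷ (3/47) = 1551.
39² = 1521 < 1551 ≤ 1600 = 40², so L = 40.

40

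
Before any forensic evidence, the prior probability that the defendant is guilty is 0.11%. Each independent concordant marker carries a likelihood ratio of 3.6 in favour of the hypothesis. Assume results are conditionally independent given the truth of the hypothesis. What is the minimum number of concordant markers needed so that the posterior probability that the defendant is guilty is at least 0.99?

9

Prior odds: 0.0011 ÷ 0.9989 = 11/9989.
Likelihood ratio per concordant marker = 3.6.
Target odds: 0.99 ÷ 0.01 = 99.
Require 3.6ⁿ ≥ 99 ÷ (11/9989) = 89901.
3.6⁸ ≈28211.1 falls short of 89901 but 3.6⁹ ≈101560 reaches it, so n = 9.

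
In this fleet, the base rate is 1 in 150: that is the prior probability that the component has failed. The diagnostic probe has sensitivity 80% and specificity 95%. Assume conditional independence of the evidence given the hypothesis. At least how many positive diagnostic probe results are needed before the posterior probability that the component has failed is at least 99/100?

4

Prior odds: (1/150) ÷ (149/150) = 1/149.
False-positive rate = 1 − 0.95 = 0.05; likelihood ratio of a positive = 0.8/0.05 = 16.
Target posterior odds = 0.99/0.01 = 99.
Require 16ⁿ ≥ 99 ÷ (1/149) = 14751.
16³ = 4096 falls short of 14751 but 16⁴ = 65536 reaches it, so n = 4.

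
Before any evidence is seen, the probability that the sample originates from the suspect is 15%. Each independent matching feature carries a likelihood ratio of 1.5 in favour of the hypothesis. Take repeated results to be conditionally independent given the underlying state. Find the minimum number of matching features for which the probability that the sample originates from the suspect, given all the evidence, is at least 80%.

Prior odds = 0.15/0.85 = 3/17.
Likelihood ratio per matching feature = 1.5.
Target posterior odds = 0.8/0.2 = 4.
Require 1.5ⁿ ≥ 4 ÷ (3/17) = 68/3.
1.5⁷ = 17.0859375 falls short of 68/3 but 1.5⁸ = 25.62890625 reaches it, so n = 8.

8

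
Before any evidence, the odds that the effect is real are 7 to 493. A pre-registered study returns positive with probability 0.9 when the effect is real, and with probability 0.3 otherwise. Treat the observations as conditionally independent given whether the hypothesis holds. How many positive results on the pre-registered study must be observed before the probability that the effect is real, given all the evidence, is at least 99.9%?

11

Prior odds = 7/493.
Likelihood ratio of a positive result = 0.9/0.3 = 3.
Target odds: 0.999 ÷ 0.001 = 999.
Require 3ⁿ ≥ 999 ÷ (7/493) = 492507/7.
3¹⁰ = 59049 falls short of 492507/7 but 3¹¹ = 177147 reaches it, so n = 11.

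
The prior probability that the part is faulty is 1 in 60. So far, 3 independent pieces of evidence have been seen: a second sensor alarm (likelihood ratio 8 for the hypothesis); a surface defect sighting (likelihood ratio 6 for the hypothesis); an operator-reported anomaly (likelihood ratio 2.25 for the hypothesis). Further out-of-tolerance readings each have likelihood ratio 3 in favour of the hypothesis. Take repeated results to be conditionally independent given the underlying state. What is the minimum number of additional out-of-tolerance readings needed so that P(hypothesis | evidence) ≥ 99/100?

Prior odds = (1/60)/(59/60) = 1/59.
Combined Bayes factor of the evidence already in hand = 8 × 6 × 2.25 = 108.
Odds after that evidence = (1/59) × 108 = 108/59.
Target odds = 0.99/0.01 = 99.
Need 3ⁿ ≥ 99 ÷ (108/59) = 649/12.
3³ = 27 falls short of 649/12 but 3⁴ = 81 reaches it, so n = 4.

4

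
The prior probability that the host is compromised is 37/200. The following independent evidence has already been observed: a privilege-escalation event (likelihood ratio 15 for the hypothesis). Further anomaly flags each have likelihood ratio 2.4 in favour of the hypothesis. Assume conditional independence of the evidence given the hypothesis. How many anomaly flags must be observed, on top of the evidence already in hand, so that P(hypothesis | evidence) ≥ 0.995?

5

Prior odds = 0.185/0.815 = 37/163.
Bayes factor of the evidence already in hand = 15.
Odds after that evidence = (37/163) × 15 = 555/163.
Target odds = 0.995/0.005 = 199.
Need 2.4ⁿ ≥ 199 ÷ (555/163) = 32437/555.
2.4⁴ = 33.1776 falls short of 32437/555 but 2.4⁵ = 79.62624 reaches it, so n = 5.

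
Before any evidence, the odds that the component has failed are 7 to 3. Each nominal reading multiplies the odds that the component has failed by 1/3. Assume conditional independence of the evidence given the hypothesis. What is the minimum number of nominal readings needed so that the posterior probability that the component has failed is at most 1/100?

Prior odds = 7/3.
Likelihood ratio per nominal reading = 1/3.
Target odds: 0.01 ÷ 0.99 = 1/99.
Require (1/3)ⁿ ≤ 1/99 ÷ (7/3) = 1/231.
(1/3)⁴ = 1/81 is still above 1/231 but (1/3)⁵ = 1/243 is at or below it, so n = 5.

5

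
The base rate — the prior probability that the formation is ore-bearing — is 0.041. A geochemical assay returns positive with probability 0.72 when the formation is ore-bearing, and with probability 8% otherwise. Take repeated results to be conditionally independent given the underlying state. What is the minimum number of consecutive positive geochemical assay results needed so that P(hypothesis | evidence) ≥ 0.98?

4

Prior odds = 0.041/0.959 = 41/959.
Likelihood ratio of a positive result = 0.72/0.08 = 9.
Target posterior odds = 0.98/0.02 = 49.
Need (41/959) × 9ⁿ ≥ 49, i.e. 9ⁿ ≥ 46991/41.
9³ = 729 falls short of 46991/41 but 9⁴ = 6561 reaches it, so n = 4.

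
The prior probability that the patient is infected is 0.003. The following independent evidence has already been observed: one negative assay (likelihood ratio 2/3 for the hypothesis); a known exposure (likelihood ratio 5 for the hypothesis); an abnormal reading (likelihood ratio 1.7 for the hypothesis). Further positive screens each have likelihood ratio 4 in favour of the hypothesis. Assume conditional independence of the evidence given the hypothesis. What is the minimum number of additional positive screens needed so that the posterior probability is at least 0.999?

Prior odds = 0.003/0.997 = 3/997.
Combined Bayes factor of the evidence already in hand = (2/3) × 5 × 1.7 = 17/3.
Odds after that evidence = (3/997) × 17/3 = 17/997.
Target odds = 0.999/0.001 = 999.
Need 4ⁿ ≥ 999 ÷ (17/997) = 996003/17.
4⁷ = 16384 falls short of 996003/17 but 4⁸ = 65536 reaches it, so n = 8.

8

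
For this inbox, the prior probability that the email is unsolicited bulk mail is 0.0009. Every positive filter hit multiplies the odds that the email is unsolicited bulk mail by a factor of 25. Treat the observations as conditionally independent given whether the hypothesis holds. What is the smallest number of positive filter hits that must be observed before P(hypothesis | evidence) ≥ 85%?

Prior odds: 0.0009 ÷ 0.9991 = 9/9991.
Likelihood ratio per positive filter hit = 25.
Target posterior odds = 0.85/0.15 = 17/3.
Require 25ⁿ ≥ 17/3 ÷ (9/9991) = 169847/27.
25² = 625 falls short of 169847/27 but 25³ = 15625 reaches it, so n = 3.

3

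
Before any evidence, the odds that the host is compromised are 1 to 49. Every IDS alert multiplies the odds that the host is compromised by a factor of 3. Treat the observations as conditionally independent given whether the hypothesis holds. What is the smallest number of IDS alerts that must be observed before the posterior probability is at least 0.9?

6

Prior odds = 1/49.
Likelihood ratio per IDS alert = 3.
Target odds: 0.9 ÷ 0.1 = 9.
Require 3ⁿ ≥ 9 ÷ (1/49) = 441.
3⁵ = 243 falls short of 441 but 3⁶ = 729 reaches it, so n = 6.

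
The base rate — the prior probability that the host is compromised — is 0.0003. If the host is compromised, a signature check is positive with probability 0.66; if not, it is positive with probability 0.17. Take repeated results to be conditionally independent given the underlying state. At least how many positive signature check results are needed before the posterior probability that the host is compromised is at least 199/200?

Prior odds = 0.0003/0.9997 = 3/9997.
Likelihood ratio of a positive = 0.66/0.17 = 66/17.
Target odds: 0.995 ÷ 0.005 = 199.
Require (66/17)ⁿ ≥ 199 ÷ (3/9997) = 1989403/3.
(66/17)⁹ ≈200380 falls short of 1989403/3 but (66/17)¹⁰ ≈777947 reaches it, so n = 10.

10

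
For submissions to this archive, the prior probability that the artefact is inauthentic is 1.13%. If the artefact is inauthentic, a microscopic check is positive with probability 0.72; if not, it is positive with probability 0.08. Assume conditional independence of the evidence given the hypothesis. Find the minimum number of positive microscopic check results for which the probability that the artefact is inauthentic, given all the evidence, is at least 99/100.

5

Prior odds = 0.0113/0.9887 = 113/9887.
Likelihood ratio of a positive = 0.72/0.08 = 9.
Target posterior odds = 0.99/0.01 = 99.
Need (113/9887) × 9ⁿ ≥ 99, i.e. 9ⁿ ≥ 978813/113.
9⁴ = 6561 falls short of 978813/113 but 9⁵ = 59049 reaches it, so n = 5.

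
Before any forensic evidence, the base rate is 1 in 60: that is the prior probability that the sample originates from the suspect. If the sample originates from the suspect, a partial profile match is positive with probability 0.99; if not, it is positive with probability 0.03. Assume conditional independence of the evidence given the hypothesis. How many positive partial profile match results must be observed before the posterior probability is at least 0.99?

3

Prior odds: (1/60) ÷ (59/60) = 1/59.
Likelihood ratio of a positive = 0.99/0.03 = 33.
Target posterior odds = 0.99/0.01 = 99.
Require 33ⁿ ≥ 99 ÷ (1/59) = 5841.
33² = 1089 falls short of 5841 but 33³ = 35937 reaches it, so n = 3.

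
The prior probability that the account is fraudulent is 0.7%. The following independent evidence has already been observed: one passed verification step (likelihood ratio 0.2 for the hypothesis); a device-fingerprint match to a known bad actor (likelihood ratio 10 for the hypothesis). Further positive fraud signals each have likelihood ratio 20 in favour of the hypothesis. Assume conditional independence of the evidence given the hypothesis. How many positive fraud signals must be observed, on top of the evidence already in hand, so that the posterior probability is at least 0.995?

Prior odds = 0.007/0.993 = 7/993.
Combined Bayes factor of the evidence already in hand = 0.2 × 10 = 2.
Odds after that evidence = (7/993) × 2 = 14/993.
Target odds = 0.995/0.005 = 199.
Need 20ⁿ ≥ 199 ÷ (14/993) = 197607/14.
20³ = 8000 falls short of 197607/14 but 20⁴ = 160000 reaches it, so n = 4.

4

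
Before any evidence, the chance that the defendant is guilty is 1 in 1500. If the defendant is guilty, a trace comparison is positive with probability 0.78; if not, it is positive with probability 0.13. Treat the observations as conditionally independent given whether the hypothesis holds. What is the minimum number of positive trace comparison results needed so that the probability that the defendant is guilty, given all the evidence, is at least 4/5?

5

Prior odds: (1/1500) ÷ (1499/1500) = 1/1499.
Likelihood ratio of a positive = 0.78/0.13 = 6.
Target posterior odds = 0.8/0.2 = 4.
Need (1/1499) × 6ⁿ ≥ 4, i.e. 6ⁿ ≥ 5996.
6⁴ = 1296 falls short of 5996 but 6⁵ = 7776 reaches it, so n = 5.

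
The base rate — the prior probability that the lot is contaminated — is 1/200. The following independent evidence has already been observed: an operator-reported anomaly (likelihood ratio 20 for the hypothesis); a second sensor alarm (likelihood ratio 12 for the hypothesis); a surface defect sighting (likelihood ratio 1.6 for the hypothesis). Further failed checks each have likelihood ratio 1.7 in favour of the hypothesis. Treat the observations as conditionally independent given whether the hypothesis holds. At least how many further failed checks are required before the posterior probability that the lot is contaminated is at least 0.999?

12

Prior odds = 0.005/0.995 = 1/199.
Combined Bayes factor of the evidence already in hand = 20 × 12 × 1.6 = 384.
Odds after that evidence = (1/199) × 384 = 384/199.
Target odds = 0.999/0.001 = 999.
Need 1.7ⁿ ≥ 999 ÷ (384/199) = 517.7109375.
1.7¹¹ ≈342.719 falls short of 517.7109375 but 1.7¹² ≈582.622 reaches it, so n = 12.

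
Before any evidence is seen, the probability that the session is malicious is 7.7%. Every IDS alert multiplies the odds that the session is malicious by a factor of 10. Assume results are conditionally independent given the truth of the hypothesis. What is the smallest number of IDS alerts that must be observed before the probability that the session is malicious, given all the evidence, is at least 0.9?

Prior odds = 0.077/0.923 = 77/923.
Likelihood ratio per IDS alert = 10.
Target posterior odds = 0.9/0.1 = 9.
Require 10ⁿ ≥ 9 ÷ (77/923) = 8307/77.
10² = 100 falls short of 8307/77 but 10³ = 1000 reaches it, so n = 3.

3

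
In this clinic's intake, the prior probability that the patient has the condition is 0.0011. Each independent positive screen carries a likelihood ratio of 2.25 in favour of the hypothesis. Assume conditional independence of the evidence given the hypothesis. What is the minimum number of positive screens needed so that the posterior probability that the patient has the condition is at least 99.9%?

Prior odds = 0.0011/0.9989 = 11/9989.
Likelihood ratio per positive screen = 2.25.
Target posterior odds = 0.999/0.001 = 999.
Require 2.25ⁿ ≥ 999 ÷ (11/9989) = 9979011/11.
2.25¹⁶ ≈431440 falls short of 9979011/11 but 2.25¹⁷ ≈970740 reaches it, so n = 17.

17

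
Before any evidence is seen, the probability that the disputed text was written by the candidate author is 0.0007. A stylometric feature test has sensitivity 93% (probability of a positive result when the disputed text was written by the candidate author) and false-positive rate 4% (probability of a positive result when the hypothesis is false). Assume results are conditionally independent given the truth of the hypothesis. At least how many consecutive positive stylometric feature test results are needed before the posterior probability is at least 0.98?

Prior odds = 0.0007/0.9993 = 7/9993.
Likelihood ratio of a positive result = 0.93/0.04 = 23.25.
Target posterior odds = 0.98/0.02 = 49.
Require 23.25ⁿ ≥ 49 ÷ (7/9993) = 69951.
23.25³ = 804357/64 falls short of 69951 but 23.25⁴ = 74805201/256 reaches it, so n = 4.

4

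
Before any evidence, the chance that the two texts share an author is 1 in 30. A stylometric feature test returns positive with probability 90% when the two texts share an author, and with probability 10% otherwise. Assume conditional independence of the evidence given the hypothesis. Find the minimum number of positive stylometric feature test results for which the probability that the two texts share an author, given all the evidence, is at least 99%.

4

Prior odds: (1/30) ÷ (29/30) = 1/29.
Likelihood ratio of a positive result = 0.9/0.1 = 9.
Target odds: 0.99 ÷ 0.01 = 99.
Need (1/29) × 9ⁿ ≥ 99, i.e. 9ⁿ ≥ 2871.
9³ = 729 falls short of 2871 but 9⁴ = 6561 reaches it, so n = 4.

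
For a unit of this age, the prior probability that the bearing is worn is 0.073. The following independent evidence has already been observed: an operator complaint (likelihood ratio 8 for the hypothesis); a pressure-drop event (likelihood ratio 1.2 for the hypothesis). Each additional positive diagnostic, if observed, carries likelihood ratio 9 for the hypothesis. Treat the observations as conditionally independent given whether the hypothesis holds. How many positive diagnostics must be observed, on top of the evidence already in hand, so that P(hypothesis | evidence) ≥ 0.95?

2

Prior odds = 0.073/0.927 = 73/927.
Combined Bayes factor of the evidence already in hand = 8 × 1.2 = 9.6.
Odds after that evidence = (73/927) × 9.6 = 1168/1545.
Target odds = 0.95/0.05 = 19.
Need 9ⁿ ≥ 19 ÷ (1168/1545) = 29355/1168.
9¹ = 9 falls short of 29355/1168 but 9² = 81 reaches it, so n = 2.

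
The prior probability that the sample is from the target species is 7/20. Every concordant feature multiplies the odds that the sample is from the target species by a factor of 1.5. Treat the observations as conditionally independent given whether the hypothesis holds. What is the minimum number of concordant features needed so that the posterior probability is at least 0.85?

Prior odds: 0.35 ÷ 0.65 = 7/13.
Likelihood ratio per concordant feature = 1.5.
Target odds: 0.85 ÷ 0.15 = 17/3.
Require 1.5ⁿ ≥ 17/3 ÷ (7/13) = 221/21.
1.5⁵ = 7.59375 falls short of 221/21 but 1.5⁶ = 11.390625 reaches it, so n = 6.

6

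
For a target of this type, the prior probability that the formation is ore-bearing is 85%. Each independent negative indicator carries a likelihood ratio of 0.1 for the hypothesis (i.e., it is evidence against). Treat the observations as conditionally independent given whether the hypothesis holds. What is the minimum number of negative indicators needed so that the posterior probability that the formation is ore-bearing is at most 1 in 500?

Prior odds = 0.85/0.15 = 17/3.
Likelihood ratio per negative indicator = 0.1.
Target posterior odds = 0.002/0.998 = 1/499.
Require 0.1ⁿ ≤ 1/499 ÷ (17/3) = 3/8483.
0.1³ = 0.001 is still above 3/8483 but 0.1⁴ = 0.0001 is at or below it, so n = 4.

4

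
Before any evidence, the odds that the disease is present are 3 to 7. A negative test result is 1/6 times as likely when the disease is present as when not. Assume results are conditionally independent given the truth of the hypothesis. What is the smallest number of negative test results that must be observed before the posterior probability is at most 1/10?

1

Prior odds = 3/7.
Likelihood ratio per negative test result = 1/6.
Target posterior odds = 0.1/0.9 = 1/9.
Require (1/6)ⁿ ≤ 1/9 ÷ (3/7) = 7/27.
(1/6)¹ = 1/6, which is already at or below the required 7/27; so n = 1.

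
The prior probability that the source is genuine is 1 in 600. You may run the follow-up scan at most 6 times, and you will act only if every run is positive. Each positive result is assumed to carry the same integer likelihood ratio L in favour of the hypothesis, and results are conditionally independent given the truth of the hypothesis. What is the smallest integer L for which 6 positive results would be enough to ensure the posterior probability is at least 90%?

Prior odds = (1/600)/(599/600) = 1/599.
Target odds = 0.9/0.1 = 9.
Need L⁶ ≥ 9 ÷ (1/599) = 5391.
4⁶ = 4096 < 5391 ≤ 15625 = 5⁶, so L = 5.

5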